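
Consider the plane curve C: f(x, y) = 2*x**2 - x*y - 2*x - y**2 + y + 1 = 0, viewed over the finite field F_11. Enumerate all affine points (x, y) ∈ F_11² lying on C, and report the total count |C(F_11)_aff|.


Affine F_11-points: {(0, 4), (0, 8), (1, 1), (1, 10), (3, 4), (3, 5), (5, 8), (5, 10), (6, 1), (6, 5)}; count = 10.

For each of the 121 pairs (x, y) ∈ F_11², evaluate f(x, y) mod 11. Record the zeros.
  x = 0: [0↦1, 1↦1, 2↦10, 3↦6, 4↦0, 5↦3, 6↦4, 7↦3, 8↦0, 9↦6, 10↦10]  zeros at y ∈ {4, 8}
  x = 1: [0↦1, 1↦0, 2↦8, 3↦3, 4↦7, 5↦9, 6↦9, 7↦7, 8↦3, 9↦8, 10↦0]  zeros at y ∈ {1, 10}
  x = 2: [0↦5, 1↦3, 2↦10, 3↦4, 4↦7, 5↦8, 6↦7, 7↦4, 8↦10, 9↦3, 10↦5]  zeros at y ∈ ∅
  x = 3: [0↦2, 1↦10, 2↦5, 3↦9, 4↦0, 5↦0, 6↦9, 7↦5, 8↦10, 9↦2, 10↦3]  zeros at y ∈ {4, 5}
  x = 4: [0↦3, 1↦10, 2↦4, 3↦7, 4↦8, 5↦7, 6↦4, 7↦10, 8↦3, 9↦5, 10↦5]  zeros at y ∈ ∅
  x = 5: [0↦8, 1↦3, 2↦7, 3↦9, 4↦9, 5↦7, 6↦3, 7↦8, 8↦0, 9↦1, 10↦0]  zeros at y ∈ {8, 10}
  x = 6: [0↦6, 1↦0, 2↦3, 3↦4, 4↦3, 5↦0, 6↦6, 7↦10, 8↦1, 9↦1, 10↦10]  zeros at y ∈ {1, 5}
  x = 7: [0↦8, 1↦1, 2↦3, 3↦3, 4↦1, 5↦8, 6↦2, 7↦5, 8↦6, 9↦5, 10↦2]  zeros at y ∈ ∅
  x = 8: [0↦3, 1↦6, 2↦7, 3↦6, 4↦3, 5↦9, 6↦2, 7↦4, 8↦4, 9↦2, 10↦9]  zeros at y ∈ ∅
  x = 9: [0↦2, 1↦4, 2↦4, 3↦2, 4↦9, 5↦3, 6↦6, 7↦7, 8↦6, 9↦3, 10↦9]  zeros at y ∈ ∅
  x = 10: [0↦5, 1↦6, 2↦5, 3↦2, 4↦8, 5↦1, 6↦3, 7↦3, 8↦1, 9↦8, 10↦2]  zeros at y ∈ ∅
Collecting zeros: affine points = {(0, 4), (0, 8), (1, 1), (1, 10), (3, 4), (3, 5), (5, 8), (5, 10), (6, 1), (6, 5)}.
Total count |C(F_11)_aff| = 10.


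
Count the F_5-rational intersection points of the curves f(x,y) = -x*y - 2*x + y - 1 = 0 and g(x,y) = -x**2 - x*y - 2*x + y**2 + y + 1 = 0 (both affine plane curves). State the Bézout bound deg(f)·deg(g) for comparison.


Common zeros: {(4, 2)}; count = 1; Bézout bound = 4.

deg(f) = 2, deg(g) = 2, so Bézout bound = 4.
Scan x ∈ F_5. For each x, list the y ∈ F_5 with f(x, y) ≡ 0 and those with g(x, y) ≡ 0 (mod 5); the common zeros in that column are the intersection.
  x = 0: f ≡ 0 at y ∈ {1}; g ≡ 0 at y ∈ ∅; common: ∅.
  x = 1: f ≡ 0 at y ∈ ∅; g ≡ 0 at y ∈ ∅; common: ∅.
  x = 2: f ≡ 0 at y ∈ {0}; g ≡ 0 at y ∈ {2, 4}; common: ∅.
  x = 3: f ≡ 0 at y ∈ {4}; g ≡ 0 at y ∈ {1}; common: ∅.
  x = 4: f ≡ 0 at y ∈ {2}; g ≡ 0 at y ∈ {1, 2}; common: {2}.
Collecting: common zeros = {(4, 2)}, so the count is 1.
Comparison with the Bézout bound: 1 ≤ 4 = deg(f)·deg(g), as expected for curves with no common component (the affine F_5-count falls short of the bound because intersections may lie at infinity, over extension fields, or carry multiplicity).


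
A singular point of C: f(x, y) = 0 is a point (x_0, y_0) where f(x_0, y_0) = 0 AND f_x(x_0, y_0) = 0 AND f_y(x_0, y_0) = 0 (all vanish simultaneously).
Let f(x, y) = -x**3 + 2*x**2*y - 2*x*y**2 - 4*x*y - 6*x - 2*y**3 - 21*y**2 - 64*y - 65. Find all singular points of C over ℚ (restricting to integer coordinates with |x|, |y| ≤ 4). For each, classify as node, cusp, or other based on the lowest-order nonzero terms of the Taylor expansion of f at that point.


Singular points: {(-2, -3)}; classification: cusp.

Compute partial derivatives:
  f_x = -3*x**2 + 4*x*y - 2*y**2 - 4*y - 6.
  f_y = 2*x**2 - 4*x*y - 4*x - 6*y**2 - 42*y - 64.
Scan x_0 ∈ {−4, ..., 4}. For each x_0, f_y(x_0, y) is a polynomial in y; find its integer roots y ∈ {−4, ..., 4}, then test f_x and f at those candidates.
  x = -4: f_y(-4, y) = -6*y**2 - 26*y - 16; no integer root y with |y| ≤ 4.
  x = -3: f_y(-3, y) = -6*y**2 - 30*y - 34; no integer root y with |y| ≤ 4.
  x = -2: f_y(-2, y) = -6*y**2 - 34*y - 48; vanishes at y ∈ {-3}. (-2, -3): f_x = 0, f = 0 — SINGULAR.
  x = -1: f_y(-1, y) = -6*y**2 - 38*y - 58; no integer root y with |y| ≤ 4.
  x = 0: f_y(0, y) = -6*y**2 - 42*y - 64; no integer root y with |y| ≤ 4.
  x = 1: f_y(1, y) = -6*y**2 - 46*y - 66; no integer root y with |y| ≤ 4.
  x = 2: f_y(2, y) = -6*y**2 - 50*y - 64; no integer root y with |y| ≤ 4.
  x = 3: f_y(3, y) = -6*y**2 - 54*y - 58; no integer root y with |y| ≤ 4.
  x = 4: f_y(4, y) = -6*y**2 - 58*y - 48; no integer root y with |y| ≤ 4.
Only singular point on the grid: (-2, -3).
Classify: substitute x = -2 + u, y = -3 + v and expand: f = -u**3 + 2*u**2*v - 2*u*v**2 - 2*v**3 + v**2.
No constant or linear terms (consistent with a singular point). Quadratic part: v**2. Cubic part: -u**3 + 2*u**2*v - 2*u*v**2 - 2*v**3.
The quadratic part v**2 is a perfect square, so there is a single (double) tangent line v = 0, i.e. y = -3. Restricting the cubic part to that line (v = 0) leaves -u**3 ≠ 0, so f is not divisible by v and the branch is v² ≈ u**3 to lowest order — this is a cusp.
Classification: cusp.


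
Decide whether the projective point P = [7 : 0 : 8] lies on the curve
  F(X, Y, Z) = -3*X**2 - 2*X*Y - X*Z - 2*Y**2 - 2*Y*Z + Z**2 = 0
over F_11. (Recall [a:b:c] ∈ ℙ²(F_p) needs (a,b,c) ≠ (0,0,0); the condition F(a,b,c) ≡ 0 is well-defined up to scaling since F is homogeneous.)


F(7,0,8) ≡ 4 (mod 11); P is NOT on the curve.

Evaluate F(7, 0, 8) term-by-term (mod 11).
  -3*X**2 ↦ -3·49·1·1 = -147
  -2*X*Y ↦ -2·7·0·1 = 0
  -X*Z ↦ -1·7·1·8 = -56
  -2*Y**2 ↦ -2·1·0·1 = 0
  -2*Y*Z ↦ -2·1·0·8 = 0
  Z**2 ↦ 1·1·1·64 = 64
Sum: F(7, 0, 8) = (-147) + (0) + (-56) + (0) + (0) + (64) = -139.
Reducing mod 11: -139 ≡ 4 (mod 11).
Since F(a, b, c) ≡ 4 ≠ 0 (mod 11), P does NOT lie on the curve.


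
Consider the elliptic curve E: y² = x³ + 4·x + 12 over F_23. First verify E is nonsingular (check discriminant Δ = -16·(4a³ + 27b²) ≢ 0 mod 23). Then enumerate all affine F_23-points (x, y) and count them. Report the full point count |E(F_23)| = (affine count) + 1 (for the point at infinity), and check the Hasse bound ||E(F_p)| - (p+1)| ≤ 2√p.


Affine points = {(0, 9), (0, 14), (4, 0), (8, 2), (8, 21), (9, 8), (9, 15), (14, 11), (14, 12), (16, 3), (16, 20), (17, 5), (17, 18), (19, 1), (19, 22)}; affine count = 15; |E(F_23)| = 16.

Discriminant check: Δ ∝ 4a³ + 27b² = 4·4³ + 27·12² = 4·64 + 27·144 ≡ 4 (mod 23). Nonzero ⇒ E is nonsingular.
For each x ∈ F_23, compute rhs = x³ + 4·x + 12 mod 23, then count y ∈ F_23 with y² ≡ rhs.
  x = 0: rhs = 12, matching y values: 9, 14 (2 points).
  x = 1: rhs = 17, matching y values: none (0 points).
  x = 2: rhs = 5, matching y values: none (0 points).
  x = 3: rhs = 5, matching y values: none (0 points).
  x = 4: rhs = 0, matching y values: 0 (1 points).
  x = 5: rhs = 19, matching y values: none (0 points).
  x = 6: rhs = 22, matching y values: none (0 points).
  x = 7: rhs = 15, matching y values: none (0 points).
  x = 8: rhs = 4, matching y values: 2, 21 (2 points).
  x = 9: rhs = 18, matching y values: 8, 15 (2 points).
  x = 10: rhs = 17, matching y values: none (0 points).
  x = 11: rhs = 7, matching y values: none (0 points).
  x = 12: rhs = 17, matching y values: none (0 points).
  x = 13: rhs = 7, matching y values: none (0 points).
  x = 14: rhs = 6, matching y values: 11, 12 (2 points).
  x = 15: rhs = 20, matching y values: none (0 points).
  x = 16: rhs = 9, matching y values: 3, 20 (2 points).
  x = 17: rhs = 2, matching y values: 5, 18 (2 points).
  x = 18: rhs = 5, matching y values: none (0 points).
  x = 19: rhs = 1, matching y values: 1, 22 (2 points).
  x = 20: rhs = 19, matching y values: none (0 points).
  x = 21: rhs = 19, matching y values: none (0 points).
  x = 22: rhs = 7, matching y values: none (0 points).
Total affine count: 15.
Full point count |E(F_23)| = 15 + 1 = 16.
Hasse bound: |16 − (23+1)| = |-8| = 8 ≤ 2√23 ≈ 9.5917 ✓.


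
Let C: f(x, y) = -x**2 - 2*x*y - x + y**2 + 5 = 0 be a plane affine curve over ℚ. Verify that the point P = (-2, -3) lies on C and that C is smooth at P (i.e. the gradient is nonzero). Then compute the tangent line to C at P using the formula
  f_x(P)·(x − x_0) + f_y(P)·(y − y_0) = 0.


Tangent line at P: 9*x - 2*y + 12 = 0.

Step 1: f(-2, -3) = 0, so P lies on C.
Step 2: partial derivatives
  f_x(x, y) = -2*x - 2*y - 1, f_y(x, y) = -2*x + 2*y.
  f_x(P) = 9, f_y(P) = -2 (gradient nonzero, so P is smooth).
Step 3: tangent line at P: 9·(x − -2) + -2·(y − -3) = 0.
Expanding: 9*x - 2*y + 12 = 0.


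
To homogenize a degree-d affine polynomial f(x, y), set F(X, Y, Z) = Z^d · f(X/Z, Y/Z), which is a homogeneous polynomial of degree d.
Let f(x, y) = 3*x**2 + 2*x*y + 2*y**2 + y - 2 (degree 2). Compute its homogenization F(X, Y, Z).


F(X, Y, Z) = 3*X**2 + 2*X*Y + 2*Y**2 + Y*Z - 2*Z**2

deg(f) = 2.
Substitute x = X/Z, y = Y/Z into f, then multiply by Z^2.
  monomial 3·x^2·y^0 ↦ 3·X^2·Y^0·Z^0.
  monomial 2·x^1·y^1 ↦ 2·X^1·Y^1·Z^0.
  monomial 2·x^0·y^2 ↦ 2·X^0·Y^2·Z^0.
  monomial 1·x^0·y^1 ↦ 1·X^0·Y^1·Z^1.
  monomial -2·x^0·y^0 ↦ -2·X^0·Y^0·Z^2.
Collecting: F(X, Y, Z) = 3*X**2 + 2*X*Y + 2*Y**2 + Y*Z - 2*Z**2.


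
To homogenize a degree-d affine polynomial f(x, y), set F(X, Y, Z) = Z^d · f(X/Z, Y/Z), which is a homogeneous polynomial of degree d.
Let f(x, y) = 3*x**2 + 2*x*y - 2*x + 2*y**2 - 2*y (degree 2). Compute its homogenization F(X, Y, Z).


F(X, Y, Z) = 3*X**2 + 2*X*Y - 2*X*Z + 2*Y**2 - 2*Y*Z

deg(f) = 2.
Substitute x = X/Z, y = Y/Z into f, then multiply by Z^2.
  monomial 3·x^2·y^0 ↦ 3·X^2·Y^0·Z^0.
  monomial 2·x^1·y^1 ↦ 2·X^1·Y^1·Z^0.
  monomial -2·x^1·y^0 ↦ -2·X^1·Y^0·Z^1.
  monomial 2·x^0·y^2 ↦ 2·X^0·Y^2·Z^0.
  monomial -2·x^0·y^1 ↦ -2·X^0·Y^1·Z^1.
Collecting: F(X, Y, Z) = 3*X**2 + 2*X*Y - 2*X*Z + 2*Y**2 - 2*Y*Z.


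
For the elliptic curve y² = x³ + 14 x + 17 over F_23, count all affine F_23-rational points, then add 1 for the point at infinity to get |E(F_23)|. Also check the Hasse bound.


Affine points = {(1, 3), (1, 20), (6, 8), (6, 15), (12, 2), (12, 21), (13, 2), (13, 21), (14, 6), (14, 17), (16, 6), (16, 17), (17, 4), (17, 19), (18, 11), (18, 12), (19, 9), (19, 14), (21, 2), (21, 21), (22, 5), (22, 18)}; affine count = 22; |E(F_23)| = 23.

Discriminant check: Δ ∝ 4a³ + 27b² = 4·14³ + 27·17² = 4·2744 + 27·289 ≡ 11 (mod 23). Nonzero ⇒ E is nonsingular.
For each x ∈ F_23, compute rhs = x³ + 14·x + 17 mod 23, then count y ∈ F_23 with y² ≡ rhs.
  x = 0: rhs = 17, matching y values: none (0 points).
  x = 1: rhs = 9, matching y values: 3, 20 (2 points).
  x = 2: rhs = 7, matching y values: none (0 points).
  x = 3: rhs = 17, matching y values: none (0 points).
  x = 4: rhs = 22, matching y values: none (0 points).
  x = 5: rhs = 5, matching y values: none (0 points).
  x = 6: rhs = 18, matching y values: 8, 15 (2 points).
  x = 7: rhs = 21, matching y values: none (0 points).
  x = 8: rhs = 20, matching y values: none (0 points).
  x = 9: rhs = 21, matching y values: none (0 points).
  x = 10: rhs = 7, matching y values: none (0 points).
  x = 11: rhs = 7, matching y values: none (0 points).
  x = 12: rhs = 4, matching y values: 2, 21 (2 points).
  x = 13: rhs = 4, matching y values: 2, 21 (2 points).
  x = 14: rhs = 13, matching y values: 6, 17 (2 points).
  x = 15: rhs = 14, matching y values: none (0 points).
  x = 16: rhs = 13, matching y values: 6, 17 (2 points).
  x = 17: rhs = 16, matching y values: 4, 19 (2 points).
  x = 18: rhs = 6, matching y values: 11, 12 (2 points).
  x = 19: rhs = 12, matching y values: 9, 14 (2 points).
  x = 20: rhs = 17, matching y values: none (0 points).
  x = 21: rhs = 4, matching y values: 2, 21 (2 points).
  x = 22: rhs = 2, matching y values: 5, 18 (2 points).
Total affine count: 22.
Full point count |E(F_23)| = 22 + 1 = 23.
Hasse bound: |23 − (23+1)| = |-1| = 1 ≤ 2√23 ≈ 9.5917 ✓.


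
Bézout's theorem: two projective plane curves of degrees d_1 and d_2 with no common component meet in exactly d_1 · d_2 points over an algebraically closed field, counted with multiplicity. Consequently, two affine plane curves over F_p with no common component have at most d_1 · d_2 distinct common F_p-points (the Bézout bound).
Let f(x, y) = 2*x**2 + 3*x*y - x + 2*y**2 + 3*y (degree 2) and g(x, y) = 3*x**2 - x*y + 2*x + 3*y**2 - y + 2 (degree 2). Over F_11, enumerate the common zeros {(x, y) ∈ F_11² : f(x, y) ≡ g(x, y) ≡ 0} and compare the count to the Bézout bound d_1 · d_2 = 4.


Common zeros: ∅; count = 0; Bézout bound = 4.

deg(f) = 2, deg(g) = 2, so Bézout bound = 4.
Scan x ∈ F_11. For each x, list the y ∈ F_11 with f(x, y) ≡ 0 and those with g(x, y) ≡ 0 (mod 11); the common zeros in that column are the intersection.
  x = 0: f ≡ 0 at y ∈ {0, 4}; g ≡ 0 at y ∈ ∅; common: ∅.
  x = 1: f ≡ 0 at y ∈ ∅; g ≡ 0 at y ∈ ∅; common: ∅.
  x = 2: f ≡ 0 at y ∈ {6}; g ≡ 0 at y ∈ ∅; common: ∅.
  x = 3: f ≡ 0 at y ∈ ∅; g ≡ 0 at y ∈ {7, 9}; common: ∅.
  x = 4: f ≡ 0 at y ∈ {2, 7}; g ≡ 0 at y ∈ {10}; common: ∅.
  x = 5: f ≡ 0 at y ∈ ∅; g ≡ 0 at y ∈ {5, 8}; common: ∅.
  x = 6: f ≡ 0 at y ∈ {0, 6}; g ≡ 0 at y ∈ {7, 10}; common: ∅.
  x = 7: f ≡ 0 at y ∈ ∅; g ≡ 0 at y ∈ {5}; common: ∅.
  x = 8: f ≡ 0 at y ∈ {7}; g ≡ 0 at y ∈ {6, 8}; common: ∅.
  x = 9: f ≡ 0 at y ∈ ∅; g ≡ 0 at y ∈ ∅; common: ∅.
  x = 10: f ≡ 0 at y ∈ {2, 9}; g ≡ 0 at y ∈ ∅; common: ∅.
Collecting: common zeros = ∅, so the count is 0.
Comparison with the Bézout bound: 0 ≤ 4 = deg(f)·deg(g), as expected for curves with no common component (the affine F_11-count falls short of the bound because intersections may lie at infinity, over extension fields, or carry multiplicity).


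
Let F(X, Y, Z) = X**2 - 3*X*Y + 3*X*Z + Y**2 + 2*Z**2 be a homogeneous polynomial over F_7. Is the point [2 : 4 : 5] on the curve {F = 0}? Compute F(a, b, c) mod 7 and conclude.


F(2,4,5) ≡ 6 (mod 7); P is NOT on the curve.

Evaluate F(2, 4, 5) term-by-term (mod 7).
  X**2 ↦ 1·4·1·1 = 4
  -3*X*Y ↦ -3·2·4·1 = -24
  3*X*Z ↦ 3·2·1·5 = 30
  Y**2 ↦ 1·1·16·1 = 16
  2*Z**2 ↦ 2·1·1·25 = 50
Sum: F(2, 4, 5) = (4) + (-24) + (30) + (16) + (50) = 76.
Reducing mod 7: 76 ≡ 6 (mod 7).
Since F(a, b, c) ≡ 6 ≠ 0 (mod 7), P does NOT lie on the curve.


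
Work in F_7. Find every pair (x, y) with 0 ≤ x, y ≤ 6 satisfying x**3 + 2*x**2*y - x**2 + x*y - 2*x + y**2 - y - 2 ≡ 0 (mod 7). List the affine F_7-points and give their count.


Affine F_7-points: {(0, 2), (0, 6), (4, 2), (4, 5), (5, 3), (5, 6), (6, 3), (6, 4)}; count = 8.

For each of the 49 pairs (x, y) ∈ F_7², evaluate f(x, y) mod 7. Record the zeros.
  x = 0: [0↦5, 1↦5, 2↦0, 3↦4, 4↦3, 5↦4, 6↦0]  zeros at y ∈ {2, 6}
  x = 1: [0↦3, 1↦6, 2↦4, 3↦4, 4↦6, 5↦3, 6↦2]  zeros at y ∈ ∅
  x = 2: [0↦5, 1↦1, 2↦6, 3↦6, 4↦1, 5↦5, 6↦4]  zeros at y ∈ ∅
  x = 3: [0↦3, 1↦3, 2↦5, 3↦2, 4↦1, 5↦2, 6↦5]  zeros at y ∈ ∅
  x = 4: [0↦3, 1↦4, 2↦0, 3↦5, 4↦5, 5↦0, 6↦4]  zeros at y ∈ {2, 5}
  x = 5: [0↦4, 1↦3, 2↦4, 3↦0, 4↦5, 5↦5, 6↦0]  zeros at y ∈ {3, 6}
  x = 6: [0↦5, 1↦6, 2↦2, 3↦0, 4↦0, 5↦2, 6↦6]  zeros at y ∈ {3, 4}
Collecting zeros: affine points = {(0, 2), (0, 6), (4, 2), (4, 5), (5, 3), (5, 6), (6, 3), (6, 4)}.
Total count |C(F_7)_aff| = 8.


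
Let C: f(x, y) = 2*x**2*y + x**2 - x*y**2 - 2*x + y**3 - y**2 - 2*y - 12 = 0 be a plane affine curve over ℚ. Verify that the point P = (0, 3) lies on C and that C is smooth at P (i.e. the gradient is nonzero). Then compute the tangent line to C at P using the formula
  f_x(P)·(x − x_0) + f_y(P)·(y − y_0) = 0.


Tangent line at P: -11*x + 19*y - 57 = 0.

Step 1: f(0, 3) = 0, so P lies on C.
Step 2: partial derivatives
  f_x(x, y) = 4*x*y + 2*x - y**2 - 2, f_y(x, y) = 2*x**2 - 2*x*y + 3*y**2 - 2*y - 2.
  f_x(P) = -11, f_y(P) = 19 (gradient nonzero, so P is smooth).
Step 3: tangent line at P: -11·(x − 0) + 19·(y − 3) = 0.
Expanding: -11*x + 19*y - 57 = 0.


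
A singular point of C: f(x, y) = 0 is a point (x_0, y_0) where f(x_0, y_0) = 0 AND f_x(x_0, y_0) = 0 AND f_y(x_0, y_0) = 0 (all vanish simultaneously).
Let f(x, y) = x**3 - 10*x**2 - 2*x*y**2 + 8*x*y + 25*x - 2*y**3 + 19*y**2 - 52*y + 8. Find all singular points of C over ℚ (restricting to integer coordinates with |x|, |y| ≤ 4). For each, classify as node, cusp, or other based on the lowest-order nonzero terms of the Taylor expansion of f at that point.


Singular points: {(3, 2)}; classification: node.

Compute partial derivatives:
  f_x = 3*x**2 - 20*x - 2*y**2 + 8*y + 25.
  f_y = -4*x*y + 8*x - 6*y**2 + 38*y - 52.
Scan x_0 ∈ {−4, ..., 4}. For each x_0, f_y(x_0, y) is a polynomial in y; find its integer roots y ∈ {−4, ..., 4}, then test f_x and f at those candidates.
  x = -4: f_y(-4, y) = -6*y**2 + 54*y - 84; vanishes at y ∈ {2}. (-4, 2): f_x = 161 ≠ 0.
  x = -3: f_y(-3, y) = -6*y**2 + 50*y - 76; vanishes at y ∈ {2}. (-3, 2): f_x = 120 ≠ 0.
  x = -2: f_y(-2, y) = -6*y**2 + 46*y - 68; vanishes at y ∈ {2}. (-2, 2): f_x = 85 ≠ 0.
  x = -1: f_y(-1, y) = -6*y**2 + 42*y - 60; vanishes at y ∈ {2}. (-1, 2): f_x = 56 ≠ 0.
  x = 0: f_y(0, y) = -6*y**2 + 38*y - 52; vanishes at y ∈ {2}. (0, 2): f_x = 33 ≠ 0.
  x = 1: f_y(1, y) = -6*y**2 + 34*y - 44; vanishes at y ∈ {2}. (1, 2): f_x = 16 ≠ 0.
  x = 2: f_y(2, y) = -6*y**2 + 30*y - 36; vanishes at y ∈ {2, 3}. (2, 2): f_x = 5 ≠ 0; (2, 3): f_x = 3 ≠ 0.
  x = 3: f_y(3, y) = -6*y**2 + 26*y - 28; vanishes at y ∈ {2}. (3, 2): f_x = 0, f = 0 — SINGULAR.
  x = 4: f_y(4, y) = -6*y**2 + 22*y - 20; vanishes at y ∈ {2}. (4, 2): f_x = 1 ≠ 0.
Only singular point on the grid: (3, 2).
Classify: substitute x = 3 + u, y = 2 + v and expand: f = u**3 - u**2 - 2*u*v**2 - 2*v**3 + v**2.
No constant or linear terms (consistent with a singular point). Quadratic part: -u**2 + v**2. Cubic part: u**3 - 2*u*v**2 - 2*v**3.
The quadratic part v**2 - u**2 = (v − u)(v + u) splits into two distinct linear factors, so there are two distinct tangent lines y − 2 = ±(x − 3) — this is a node (ordinary double point).
Classification: node.


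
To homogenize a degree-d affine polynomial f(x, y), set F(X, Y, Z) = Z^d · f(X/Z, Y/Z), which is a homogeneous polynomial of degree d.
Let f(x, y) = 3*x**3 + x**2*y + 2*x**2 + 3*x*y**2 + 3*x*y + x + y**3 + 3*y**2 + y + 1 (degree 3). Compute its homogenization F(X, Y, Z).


F(X, Y, Z) = 3*X**3 + X**2*Y + 2*X**2*Z + 3*X*Y**2 + 3*X*Y*Z + X*Z**2 + Y**3 + 3*Y**2*Z + Y*Z**2 + Z**3

deg(f) = 3.
Substitute x = X/Z, y = Y/Z into f, then multiply by Z^3.
  monomial 3·x^3·y^0 ↦ 3·X^3·Y^0·Z^0.
  monomial 1·x^2·y^1 ↦ 1·X^2·Y^1·Z^0.
  monomial 2·x^2·y^0 ↦ 2·X^2·Y^0·Z^1.
  monomial 3·x^1·y^2 ↦ 3·X^1·Y^2·Z^0.
  monomial 3·x^1·y^1 ↦ 3·X^1·Y^1·Z^1.
  monomial 1·x^1·y^0 ↦ 1·X^1·Y^0·Z^2.
  monomial 1·x^0·y^3 ↦ 1·X^0·Y^3·Z^0.
  monomial 3·x^0·y^2 ↦ 3·X^0·Y^2·Z^1.
  monomial 1·x^0·y^1 ↦ 1·X^0·Y^1·Z^2.
  monomial 1·x^0·y^0 ↦ 1·X^0·Y^0·Z^3.
Collecting: F(X, Y, Z) = 3*X**3 + X**2*Y + 2*X**2*Z + 3*X*Y**2 + 3*X*Y*Z + X*Z**2 + Y**3 + 3*Y**2*Z + Y*Z**2 + Z**3.


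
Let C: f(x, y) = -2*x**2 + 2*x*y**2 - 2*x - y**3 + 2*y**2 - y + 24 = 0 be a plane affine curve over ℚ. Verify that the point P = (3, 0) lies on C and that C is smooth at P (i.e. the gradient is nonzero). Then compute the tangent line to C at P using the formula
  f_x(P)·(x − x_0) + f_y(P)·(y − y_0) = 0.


Tangent line at P: -14*x - y + 42 = 0.

Step 1: f(3, 0) = 0, so P lies on C.
Step 2: partial derivatives
  f_x(x, y) = -4*x + 2*y**2 - 2, f_y(x, y) = 4*x*y - 3*y**2 + 4*y - 1.
  f_x(P) = -14, f_y(P) = -1 (gradient nonzero, so P is smooth).
Step 3: tangent line at P: -14·(x − 3) + -1·(y − 0) = 0.
Expanding: -14*x - y + 42 = 0.


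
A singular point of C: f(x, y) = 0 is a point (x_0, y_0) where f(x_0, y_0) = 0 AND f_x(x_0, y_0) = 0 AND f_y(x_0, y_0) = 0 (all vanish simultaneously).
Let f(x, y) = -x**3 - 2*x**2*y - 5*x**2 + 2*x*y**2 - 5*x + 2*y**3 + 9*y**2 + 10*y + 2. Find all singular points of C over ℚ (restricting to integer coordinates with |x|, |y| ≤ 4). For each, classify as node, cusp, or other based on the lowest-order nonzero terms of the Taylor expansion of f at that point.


Singular points: {(-1, -1)}; classification: cusp.

Compute partial derivatives:
  f_x = -3*x**2 - 4*x*y - 10*x + 2*y**2 - 5.
  f_y = -2*x**2 + 4*x*y + 6*y**2 + 18*y + 10.
Scan x_0 ∈ {−4, ..., 4}. For each x_0, f_y(x_0, y) is a polynomial in y; find its integer roots y ∈ {−4, ..., 4}, then test f_x and f at those candidates.
  x = -4: f_y(-4, y) = 6*y**2 + 2*y - 22; no integer root y with |y| ≤ 4.
  x = -3: f_y(-3, y) = 6*y**2 + 6*y - 8; no integer root y with |y| ≤ 4.
  x = -2: f_y(-2, y) = 6*y**2 + 10*y + 2; no integer root y with |y| ≤ 4.
  x = -1: f_y(-1, y) = 6*y**2 + 14*y + 8; vanishes at y ∈ {-1}. (-1, -1): f_x = 0, f = 0 — SINGULAR.
  x = 0: f_y(0, y) = 6*y**2 + 18*y + 10; no integer root y with |y| ≤ 4.
  x = 1: f_y(1, y) = 6*y**2 + 22*y + 8; no integer root y with |y| ≤ 4.
  x = 2: f_y(2, y) = 6*y**2 + 26*y + 2; no integer root y with |y| ≤ 4.
  x = 3: f_y(3, y) = 6*y**2 + 30*y - 8; no integer root y with |y| ≤ 4.
  x = 4: f_y(4, y) = 6*y**2 + 34*y - 22; no integer root y with |y| ≤ 4.
Only singular point on the grid: (-1, -1).
Classify: substitute x = -1 + u, y = -1 + v and expand: f = -u**3 - 2*u**2*v + 2*u*v**2 + 2*v**3 + v**2.
No constant or linear terms (consistent with a singular point). Quadratic part: v**2. Cubic part: -u**3 - 2*u**2*v + 2*u*v**2 + 2*v**3.
The quadratic part v**2 is a perfect square, so there is a single (double) tangent line v = 0, i.e. y = -1. Restricting the cubic part to that line (v = 0) leaves -u**3 ≠ 0, so f is not divisible by v and the branch is v² ≈ u**3 to lowest order — this is a cusp.
Classification: cusp.


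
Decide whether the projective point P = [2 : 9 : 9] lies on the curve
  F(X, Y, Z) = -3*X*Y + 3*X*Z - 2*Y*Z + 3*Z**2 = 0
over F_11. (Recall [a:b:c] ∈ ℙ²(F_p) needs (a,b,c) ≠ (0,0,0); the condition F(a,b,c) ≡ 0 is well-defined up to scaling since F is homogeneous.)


F(2,9,9) ≡ 4 (mod 11); P is NOT on the curve.

Evaluate F(2, 9, 9) term-by-term (mod 11).
  -3*X*Y ↦ -3·2·9·1 = -54
  3*X*Z ↦ 3·2·1·9 = 54
  -2*Y*Z ↦ -2·1·9·9 = -162
  3*Z**2 ↦ 3·1·1·81 = 243
Sum: F(2, 9, 9) = (-54) + (54) + (-162) + (243) = 81.
Reducing mod 11: 81 ≡ 4 (mod 11).
Since F(a, b, c) ≡ 4 ≠ 0 (mod 11), P does NOT lie on the curve.


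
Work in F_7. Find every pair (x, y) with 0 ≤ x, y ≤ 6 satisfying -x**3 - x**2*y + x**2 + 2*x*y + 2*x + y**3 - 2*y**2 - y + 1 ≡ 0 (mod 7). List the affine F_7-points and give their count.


Affine F_7-points: {(0, 3), (1, 4), (1, 6), (2, 3), (3, 3), (4, 1), (6, 2), (6, 5)}; count = 8.

For each of the 49 pairs (x, y) ∈ F_7², evaluate f(x, y) mod 7. Record the zeros.
  x = 0: [0↦1, 1↦6, 2↦6, 3↦0, 4↦1, 5↦1, 6↦6]  zeros at y ∈ {3}
  x = 1: [0↦3, 1↦2, 2↦3, 3↦5, 4↦0, 5↦1, 6↦0]  zeros at y ∈ {4, 6}
  x = 2: [0↦1, 1↦6, 2↦6, 3↦0, 4↦1, 5↦1, 6↦6]  zeros at y ∈ {3}
  x = 3: [0↦3, 1↦5, 2↦2, 3↦0, 4↦5, 5↦2, 6↦4]  zeros at y ∈ {3}
  x = 4: [0↦3, 1↦0, 2↦6, 3↦6, 4↦6, 5↦5, 6↦2]  zeros at y ∈ {1}
  x = 5: [0↦2, 1↦6, 2↦5, 3↦5, 4↦5, 5↦4, 6↦1]  zeros at y ∈ ∅
  x = 6: [0↦1, 1↦3, 2↦0, 3↦5, 4↦3, 5↦0, 6↦2]  zeros at y ∈ {2, 5}
Collecting zeros: affine points = {(0, 3), (1, 4), (1, 6), (2, 3), (3, 3), (4, 1), (6, 2), (6, 5)}.
Total count |C(F_7)_aff| = 8.


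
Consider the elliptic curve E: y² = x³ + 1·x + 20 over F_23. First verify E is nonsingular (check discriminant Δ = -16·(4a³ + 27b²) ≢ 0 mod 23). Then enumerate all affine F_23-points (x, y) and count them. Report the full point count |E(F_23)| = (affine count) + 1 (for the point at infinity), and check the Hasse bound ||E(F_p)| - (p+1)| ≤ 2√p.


Affine points = {(3, 2), (3, 21), (5, 9), (5, 14), (6, 9), (6, 14), (7, 5), (7, 18), (10, 8), (10, 15), (12, 9), (12, 14), (14, 8), (14, 15), (15, 11), (15, 12), (20, 6), (20, 17), (22, 8), (22, 15)}; affine count = 20; |E(F_23)| = 21.

Discriminant check: Δ ∝ 4a³ + 27b² = 4·1³ + 27·20² = 4·1 + 27·400 ≡ 17 (mod 23). Nonzero ⇒ E is nonsingular.
For each x ∈ F_23, compute rhs = x³ + 1·x + 20 mod 23, then count y ∈ F_23 with y² ≡ rhs.
  x = 0: rhs = 20, matching y values: none (0 points).
  x = 1: rhs = 22, matching y values: none (0 points).
  x = 2: rhs = 7, matching y values: none (0 points).
  x = 3: rhs = 4, matching y values: 2, 21 (2 points).
  x = 4: rhs = 19, matching y values: none (0 points).
  x = 5: rhs = 12, matching y values: 9, 14 (2 points).
  x = 6: rhs = 12, matching y values: 9, 14 (2 points).
  x = 7: rhs = 2, matching y values: 5, 18 (2 points).
  x = 8: rhs = 11, matching y values: none (0 points).
  x = 9: rhs = 22, matching y values: none (0 points).
  x = 10: rhs = 18, matching y values: 8, 15 (2 points).
  x = 11: rhs = 5, matching y values: none (0 points).
  x = 12: rhs = 12, matching y values: 9, 14 (2 points).
  x = 13: rhs = 22, matching y values: none (0 points).
  x = 14: rhs = 18, matching y values: 8, 15 (2 points).
  x = 15: rhs = 6, matching y values: 11, 12 (2 points).
  x = 16: rhs = 15, matching y values: none (0 points).
  x = 17: rhs = 5, matching y values: none (0 points).
  x = 18: rhs = 5, matching y values: none (0 points).
  x = 19: rhs = 21, matching y values: none (0 points).
  x = 20: rhs = 13, matching y values: 6, 17 (2 points).
  x = 21: rhs = 10, matching y values: none (0 points).
  x = 22: rhs = 18, matching y values: 8, 15 (2 points).
Total affine count: 20.
Full point count |E(F_23)| = 20 + 1 = 21.
Hasse bound: |21 − (23+1)| = |-3| = 3 ≤ 2√23 ≈ 9.5917 ✓.


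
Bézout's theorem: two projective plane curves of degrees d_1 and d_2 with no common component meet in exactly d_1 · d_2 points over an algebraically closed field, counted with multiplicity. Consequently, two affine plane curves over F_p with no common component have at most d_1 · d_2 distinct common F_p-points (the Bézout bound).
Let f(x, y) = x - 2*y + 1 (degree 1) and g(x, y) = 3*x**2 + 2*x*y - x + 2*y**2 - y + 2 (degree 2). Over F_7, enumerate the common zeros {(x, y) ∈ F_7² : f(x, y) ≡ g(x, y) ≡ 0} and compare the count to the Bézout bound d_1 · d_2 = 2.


Common zeros: {(1, 1), (2, 5)}; count = 2; Bézout bound = 2.

deg(f) = 1, deg(g) = 2, so Bézout bound = 2.
Scan x ∈ F_7. For each x, list the y ∈ F_7 with f(x, y) ≡ 0 and those with g(x, y) ≡ 0 (mod 7); the common zeros in that column are the intersection.
  x = 0: f ≡ 0 at y ∈ {4}; g ≡ 0 at y ∈ ∅; common: ∅.
  x = 1: f ≡ 0 at y ∈ {1}; g ≡ 0 at y ∈ {1, 2}; common: {1}.
  x = 2: f ≡ 0 at y ∈ {5}; g ≡ 0 at y ∈ {4, 5}; common: {5}.
  x = 3: f ≡ 0 at y ∈ {2}; g ≡ 0 at y ∈ ∅; common: ∅.
  x = 4: f ≡ 0 at y ∈ {6}; g ≡ 0 at y ∈ ∅; common: ∅.
  x = 5: f ≡ 0 at y ∈ {3}; g ≡ 0 at y ∈ {2, 4}; common: ∅.
  x = 6: f ≡ 0 at y ∈ {0}; g ≡ 0 at y ∈ ∅; common: ∅.
Collecting: common zeros = {(1, 1), (2, 5)}, so the count is 2.
Comparison with the Bézout bound: 2 ≤ 2 = deg(f)·deg(g), as expected for curves with no common component (the bound is attained).


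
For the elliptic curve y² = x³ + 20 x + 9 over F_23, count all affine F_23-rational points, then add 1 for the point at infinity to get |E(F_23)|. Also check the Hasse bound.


Affine points = {(0, 3), (0, 20), (3, 2), (3, 21), (5, 2), (5, 21), (6, 0), (7, 3), (7, 20), (10, 6), (10, 17), (15, 2), (15, 21), (16, 3), (16, 20), (17, 8), (17, 15), (19, 7), (19, 16)}; affine count = 19; |E(F_23)| = 20.

Discriminant check: Δ ∝ 4a³ + 27b² = 4·20³ + 27·9² = 4·8000 + 27·81 ≡ 9 (mod 23). Nonzero ⇒ E is nonsingular.
For each x ∈ F_23, compute rhs = x³ + 20·x + 9 mod 23, then count y ∈ F_23 with y² ≡ rhs.
  x = 0: rhs = 9, matching y values: 3, 20 (2 points).
  x = 1: rhs = 7, matching y values: none (0 points).
  x = 2: rhs = 11, matching y values: none (0 points).
  x = 3: rhs = 4, matching y values: 2, 21 (2 points).
  x = 4: rhs = 15, matching y values: none (0 points).
  x = 5: rhs = 4, matching y values: 2, 21 (2 points).
  x = 6: rhs = 0, matching y values: 0 (1 points).
  x = 7: rhs = 9, matching y values: 3, 20 (2 points).
  x = 8: rhs = 14, matching y values: none (0 points).
  x = 9: rhs = 21, matching y values: none (0 points).
  x = 10: rhs = 13, matching y values: 6, 17 (2 points).
  x = 11: rhs = 19, matching y values: none (0 points).
  x = 12: rhs = 22, matching y values: none (0 points).
  x = 13: rhs = 5, matching y values: none (0 points).
  x = 14: rhs = 20, matching y values: none (0 points).
  x = 15: rhs = 4, matching y values: 2, 21 (2 points).
  x = 16: rhs = 9, matching y values: 3, 20 (2 points).
  x = 17: rhs = 18, matching y values: 8, 15 (2 points).
  x = 18: rhs = 14, matching y values: none (0 points).
  x = 19: rhs = 3, matching y values: 7, 16 (2 points).
  x = 20: rhs = 14, matching y values: none (0 points).
  x = 21: rhs = 7, matching y values: none (0 points).
  x = 22: rhs = 11, matching y values: none (0 points).
Total affine count: 19.
Full point count |E(F_23)| = 19 + 1 = 20.
Hasse bound: |20 − (23+1)| = |-4| = 4 ≤ 2√23 ≈ 9.5917 ✓.


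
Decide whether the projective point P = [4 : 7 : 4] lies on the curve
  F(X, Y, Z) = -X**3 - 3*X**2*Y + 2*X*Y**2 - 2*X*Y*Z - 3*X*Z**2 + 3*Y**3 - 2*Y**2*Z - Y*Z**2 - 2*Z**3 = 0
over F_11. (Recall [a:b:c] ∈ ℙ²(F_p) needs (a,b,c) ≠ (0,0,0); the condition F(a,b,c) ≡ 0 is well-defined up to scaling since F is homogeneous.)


F(4,7,4) ≡ 6 (mod 11); P is NOT on the curve.

Evaluate F(4, 7, 4) term-by-term (mod 11).
  -X**3 ↦ -1·64·1·1 = -64
  -3*X**2*Y ↦ -3·16·7·1 = -336
  2*X*Y**2 ↦ 2·4·49·1 = 392
  -2*X*Y*Z ↦ -2·4·7·4 = -224
  -3*X*Z**2 ↦ -3·4·1·16 = -192
  3*Y**3 ↦ 3·1·343·1 = 1029
  -2*Y**2*Z ↦ -2·1·49·4 = -392
  -Y*Z**2 ↦ -1·1·7·16 = -112
  -2*Z**3 ↦ -2·1·1·64 = -128
Sum: F(4, 7, 4) = (-64) + (-336) + (392) + (-224) + (-192) + (1029) + (-392) + (-112) + (-128) = -27.
Reducing mod 11: -27 ≡ 6 (mod 11).
Since F(a, b, c) ≡ 6 ≠ 0 (mod 11), P does NOT lie on the curve.


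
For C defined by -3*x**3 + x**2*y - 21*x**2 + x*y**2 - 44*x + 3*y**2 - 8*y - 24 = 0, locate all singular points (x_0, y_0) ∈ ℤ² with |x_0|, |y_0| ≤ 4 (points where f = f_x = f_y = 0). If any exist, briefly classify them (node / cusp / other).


Singular points: {(-2, 2)}; classification: node.

Compute partial derivatives:
  f_x = -9*x**2 + 2*x*y - 42*x + y**2 - 44.
  f_y = x**2 + 2*x*y + 6*y - 8.
Scan x_0 ∈ {−4, ..., 4}. For each x_0, f_y(x_0, y) is a polynomial in y; find its integer roots y ∈ {−4, ..., 4}, then test f_x and f at those candidates.
  x = -4: f_y(-4, y) = 8 - 2*y; vanishes at y ∈ {4}. (-4, 4): f_x = -36 ≠ 0.
  x = -3: f_y(-3, y) = 1; no integer root y with |y| ≤ 4.
  x = -2: f_y(-2, y) = 2*y - 4; vanishes at y ∈ {2}. (-2, 2): f_x = 0, f = 0 — SINGULAR.
  x = -1: f_y(-1, y) = 4*y - 7; no integer root y with |y| ≤ 4.
  x = 0: f_y(0, y) = 6*y - 8; no integer root y with |y| ≤ 4.
  x = 1: f_y(1, y) = 8*y - 7; no integer root y with |y| ≤ 4.
  x = 2: f_y(2, y) = 10*y - 4; no integer root y with |y| ≤ 4.
  x = 3: f_y(3, y) = 12*y + 1; no integer root y with |y| ≤ 4.
  x = 4: f_y(4, y) = 14*y + 8; no integer root y with |y| ≤ 4.
Only singular point on the grid: (-2, 2).
Classify: substitute x = -2 + u, y = 2 + v and expand: f = -3*u**3 + u**2*v - u**2 + u*v**2 + v**2.
No constant or linear terms (consistent with a singular point). Quadratic part: -u**2 + v**2. Cubic part: -3*u**3 + u**2*v + u*v**2.
The quadratic part v**2 - u**2 = (v − u)(v + u) splits into two distinct linear factors, so there are two distinct tangent lines y − 2 = ±(x − -2) — this is a node (ordinary double point).
Classification: node.


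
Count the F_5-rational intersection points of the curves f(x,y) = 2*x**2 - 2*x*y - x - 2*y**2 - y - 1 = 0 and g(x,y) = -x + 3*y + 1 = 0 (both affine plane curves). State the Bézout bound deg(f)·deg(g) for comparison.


Common zeros: {(1, 0)}; count = 1; Bézout bound = 2.

deg(f) = 2, deg(g) = 1, so Bézout bound = 2.
Scan x ∈ F_5. For each x, list the y ∈ F_5 with f(x, y) ≡ 0 and those with g(x, y) ≡ 0 (mod 5); the common zeros in that column are the intersection.
  x = 0: f ≡ 0 at y ∈ ∅; g ≡ 0 at y ∈ {3}; common: ∅.
  x = 1: f ≡ 0 at y ∈ {0, 1}; g ≡ 0 at y ∈ {0}; common: {0}.
  x = 2: f ≡ 0 at y ∈ {0}; g ≡ 0 at y ∈ {2}; common: ∅.
  x = 3: f ≡ 0 at y ∈ {1, 3}; g ≡ 0 at y ∈ {4}; common: ∅.
  x = 4: f ≡ 0 at y ∈ ∅; g ≡ 0 at y ∈ {1}; common: ∅.
Collecting: common zeros = {(1, 0)}, so the count is 1.
Comparison with the Bézout bound: 1 ≤ 2 = deg(f)·deg(g), as expected for curves with no common component (the affine F_5-count falls short of the bound because intersections may lie at infinity, over extension fields, or carry multiplicity).


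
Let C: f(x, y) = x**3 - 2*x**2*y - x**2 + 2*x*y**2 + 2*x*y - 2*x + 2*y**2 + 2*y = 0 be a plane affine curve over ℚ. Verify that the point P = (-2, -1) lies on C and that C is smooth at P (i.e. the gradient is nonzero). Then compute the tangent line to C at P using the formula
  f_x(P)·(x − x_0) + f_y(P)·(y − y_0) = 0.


Tangent line at P: 6*x - 6*y + 6 = 0.

Step 1: f(-2, -1) = 0, so P lies on C.
Step 2: partial derivatives
  f_x(x, y) = 3*x**2 - 4*x*y - 2*x + 2*y**2 + 2*y - 2, f_y(x, y) = -2*x**2 + 4*x*y + 2*x + 4*y + 2.
  f_x(P) = 6, f_y(P) = -6 (gradient nonzero, so P is smooth).
Step 3: tangent line at P: 6·(x − -2) + -6·(y − -1) = 0.
Expanding: 6*x - 6*y + 6 = 0.


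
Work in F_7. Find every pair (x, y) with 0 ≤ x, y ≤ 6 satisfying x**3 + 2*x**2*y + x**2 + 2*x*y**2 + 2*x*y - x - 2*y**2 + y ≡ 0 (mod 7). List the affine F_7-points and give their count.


Affine F_7-points: {(0, 0), (0, 4), (1, 4), (4, 2), (4, 4)}; count = 5.

For each of the 49 pairs (x, y) ∈ F_7², evaluate f(x, y) mod 7. Record the zeros.
  x = 0: [0↦0, 1↦6, 2↦1, 3↦6, 4↦0, 5↦4, 6↦4]  zeros at y ∈ {0, 4}
  x = 1: [0↦1, 1↦6, 2↦4, 3↦2, 4↦0, 5↦5, 6↦3]  zeros at y ∈ {4}
  x = 2: [0↦3, 1↦4, 2↦2, 3↦4, 4↦3, 5↦6, 6↦6]  zeros at y ∈ ∅
  x = 3: [0↦5, 1↦6, 2↦1, 3↦4, 4↦1, 5↦6, 6↦5]  zeros at y ∈ ∅
  x = 4: [0↦6, 1↦4, 2↦0, 3↦1, 4↦0, 5↦4, 6↦6]  zeros at y ∈ {2, 4}
  x = 5: [0↦5, 1↦4, 2↦5, 3↦1, 4↦6, 5↦6, 6↦1]  zeros at y ∈ ∅
  x = 6: [0↦1, 1↦5, 2↦1, 3↦3, 4↦4, 5↦4, 6↦3]  zeros at y ∈ ∅
Collecting zeros: affine points = {(0, 0), (0, 4), (1, 4), (4, 2), (4, 4)}.
Total count |C(F_7)_aff| = 5.


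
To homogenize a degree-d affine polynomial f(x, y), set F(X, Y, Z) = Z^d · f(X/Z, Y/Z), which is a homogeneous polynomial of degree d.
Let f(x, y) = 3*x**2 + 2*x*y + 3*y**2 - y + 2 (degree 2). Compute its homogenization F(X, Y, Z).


F(X, Y, Z) = 3*X**2 + 2*X*Y + 3*Y**2 - Y*Z + 2*Z**2

deg(f) = 2.
Substitute x = X/Z, y = Y/Z into f, then multiply by Z^2.
  monomial 3·x^2·y^0 ↦ 3·X^2·Y^0·Z^0.
  monomial 2·x^1·y^1 ↦ 2·X^1·Y^1·Z^0.
  monomial 3·x^0·y^2 ↦ 3·X^0·Y^2·Z^0.
  monomial -1·x^0·y^1 ↦ -1·X^0·Y^1·Z^1.
  monomial 2·x^0·y^0 ↦ 2·X^0·Y^0·Z^2.
Collecting: F(X, Y, Z) = 3*X**2 + 2*X*Y + 3*Y**2 - Y*Z + 2*Z**2.


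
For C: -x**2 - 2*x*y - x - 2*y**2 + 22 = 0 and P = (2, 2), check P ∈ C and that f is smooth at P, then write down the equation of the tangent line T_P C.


Tangent line at P: -9*x - 12*y + 42 = 0.

Step 1: f(2, 2) = 0, so P lies on C.
Step 2: partial derivatives
  f_x(x, y) = -2*x - 2*y - 1, f_y(x, y) = -2*x - 4*y.
  f_x(P) = -9, f_y(P) = -12 (gradient nonzero, so P is smooth).
Step 3: tangent line at P: -9·(x − 2) + -12·(y − 2) = 0.
Expanding: -9*x - 12*y + 42 = 0.


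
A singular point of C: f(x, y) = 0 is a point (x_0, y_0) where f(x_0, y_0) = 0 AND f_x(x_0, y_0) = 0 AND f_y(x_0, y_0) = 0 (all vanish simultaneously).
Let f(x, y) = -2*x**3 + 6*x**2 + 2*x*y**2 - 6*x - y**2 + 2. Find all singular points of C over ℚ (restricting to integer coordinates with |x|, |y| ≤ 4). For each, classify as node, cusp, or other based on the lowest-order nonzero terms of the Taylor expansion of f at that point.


Singular points: {(1, 0)}; classification: cusp.

Compute partial derivatives:
  f_x = -6*x**2 + 12*x + 2*y**2 - 6.
  f_y = 4*x*y - 2*y.
Scan x_0 ∈ {−4, ..., 4}. For each x_0, f_y(x_0, y) is a polynomial in y; find its integer roots y ∈ {−4, ..., 4}, then test f_x and f at those candidates.
  x = -4: f_y(-4, y) = -18*y; vanishes at y ∈ {0}. (-4, 0): f_x = -150 ≠ 0.
  x = -3: f_y(-3, y) = -14*y; vanishes at y ∈ {0}. (-3, 0): f_x = -96 ≠ 0.
  x = -2: f_y(-2, y) = -10*y; vanishes at y ∈ {0}. (-2, 0): f_x = -54 ≠ 0.
  x = -1: f_y(-1, y) = -6*y; vanishes at y ∈ {0}. (-1, 0): f_x = -24 ≠ 0.
  x = 0: f_y(0, y) = -2*y; vanishes at y ∈ {0}. (0, 0): f_x = -6 ≠ 0.
  x = 1: f_y(1, y) = 2*y; vanishes at y ∈ {0}. (1, 0): f_x = 0, f = 0 — SINGULAR.
  x = 2: f_y(2, y) = 6*y; vanishes at y ∈ {0}. (2, 0): f_x = -6 ≠ 0.
  x = 3: f_y(3, y) = 10*y; vanishes at y ∈ {0}. (3, 0): f_x = -24 ≠ 0.
  x = 4: f_y(4, y) = 14*y; vanishes at y ∈ {0}. (4, 0): f_x = -54 ≠ 0.
Only singular point on the grid: (1, 0).
Classify: substitute x = 1 + u, y = 0 + v and expand: f = -2*u**3 + 2*u*v**2 + v**2.
No constant or linear terms (consistent with a singular point). Quadratic part: v**2. Cubic part: -2*u**3 + 2*u*v**2.
The quadratic part v**2 is a perfect square, so there is a single (double) tangent line v = 0, i.e. y = 0. Restricting the cubic part to that line (v = 0) leaves -2*u**3 ≠ 0, so f is not divisible by v and the branch is v² ≈ 2*u**3 to lowest order — this is a cusp.
Classification: cusp.


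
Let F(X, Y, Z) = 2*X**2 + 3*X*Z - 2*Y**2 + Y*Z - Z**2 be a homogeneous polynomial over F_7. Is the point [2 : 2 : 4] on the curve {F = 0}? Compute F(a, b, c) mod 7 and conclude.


F(2,2,4) ≡ 2 (mod 7); P is NOT on the curve.

Evaluate F(2, 2, 4) term-by-term (mod 7).
  2*X**2 ↦ 2·4·1·1 = 8
  3*X*Z ↦ 3·2·1·4 = 24
  -2*Y**2 ↦ -2·1·4·1 = -8
  Y*Z ↦ 1·1·2·4 = 8
  -Z**2 ↦ -1·1·1·16 = -16
Sum: F(2, 2, 4) = (8) + (24) + (-8) + (8) + (-16) = 16.
Reducing mod 7: 16 ≡ 2 (mod 7).
Since F(a, b, c) ≡ 2 ≠ 0 (mod 7), P does NOT lie on the curve.


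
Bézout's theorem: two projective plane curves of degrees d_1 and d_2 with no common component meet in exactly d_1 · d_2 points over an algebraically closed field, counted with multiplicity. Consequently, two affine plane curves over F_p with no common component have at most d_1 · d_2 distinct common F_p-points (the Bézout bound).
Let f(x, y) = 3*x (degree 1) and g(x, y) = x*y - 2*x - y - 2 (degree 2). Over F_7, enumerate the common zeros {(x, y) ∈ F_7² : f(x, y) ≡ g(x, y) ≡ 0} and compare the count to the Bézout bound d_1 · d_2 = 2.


Common zeros: {(0, 5)}; count = 1; Bézout bound = 2.

deg(f) = 1, deg(g) = 2, so Bézout bound = 2.
Scan x ∈ F_7. For each x, list the y ∈ F_7 with f(x, y) ≡ 0 and those with g(x, y) ≡ 0 (mod 7); the common zeros in that column are the intersection.
  x = 0: f ≡ 0 at y ∈ {0, 1, 2, 3, 4, 5, 6}; g ≡ 0 at y ∈ {5}; common: {5}.
  x = 1: f ≡ 0 at y ∈ ∅; g ≡ 0 at y ∈ ∅; common: ∅.
  x = 2: f ≡ 0 at y ∈ ∅; g ≡ 0 at y ∈ {6}; common: ∅.
  x = 3: f ≡ 0 at y ∈ ∅; g ≡ 0 at y ∈ {4}; common: ∅.
  x = 4: f ≡ 0 at y ∈ ∅; g ≡ 0 at y ∈ {1}; common: ∅.
  x = 5: f ≡ 0 at y ∈ ∅; g ≡ 0 at y ∈ {3}; common: ∅.
  x = 6: f ≡ 0 at y ∈ ∅; g ≡ 0 at y ∈ {0}; common: ∅.
Collecting: common zeros = {(0, 5)}, so the count is 1.
Comparison with the Bézout bound: 1 ≤ 2 = deg(f)·deg(g), as expected for curves with no common component (the affine F_7-count falls short of the bound because intersections may lie at infinity, over extension fields, or carry multiplicity).


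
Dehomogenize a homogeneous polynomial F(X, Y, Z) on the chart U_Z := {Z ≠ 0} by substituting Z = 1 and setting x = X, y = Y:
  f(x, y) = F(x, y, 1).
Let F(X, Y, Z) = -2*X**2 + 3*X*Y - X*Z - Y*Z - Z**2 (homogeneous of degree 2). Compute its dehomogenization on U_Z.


f(x, y) = -2*x**2 + 3*x*y - x - y - 1

On U_Z we set Z = 1. Each monomial c·X^i·Y^j·Z^k in F becomes c·x^i·y^j·1^k = c·x^i·y^j.
Substituting Z = 1: F(X, Y, 1) = -2*x**2 + 3*x*y - x - y - 1.
Note: deg(f) ≤ deg(F) = 2; strict inequality happens when F is divisible by Z (lost terms).
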